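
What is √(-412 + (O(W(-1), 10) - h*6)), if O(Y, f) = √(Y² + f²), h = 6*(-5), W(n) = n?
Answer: √(-232 + √101) ≈ 14.898*I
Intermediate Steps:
h = -30
√(-412 + (O(W(-1), 10) - h*6)) = √(-412 + (√((-1)² + 10²) - (-30)*6)) = √(-412 + (√(1 + 100) - 1*(-180))) = √(-412 + (√101 + 180)) = √(-412 + (180 + √101)) = √(-232 + √101)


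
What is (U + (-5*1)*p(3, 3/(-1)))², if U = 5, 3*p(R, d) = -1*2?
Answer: 625/9 ≈ 69.444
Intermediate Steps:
p(R, d) = -⅔ (p(R, d) = (-1*2)/3 = (⅓)*(-2) = -⅔)
(U + (-5*1)*p(3, 3/(-1)))² = (5 - 5*1*(-⅔))² = (5 - 5*(-⅔))² = (5 + 10/3)² = (25/3)² = 625/9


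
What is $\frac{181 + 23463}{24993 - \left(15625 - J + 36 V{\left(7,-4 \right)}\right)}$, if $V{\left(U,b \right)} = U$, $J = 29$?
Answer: $\frac{23644}{9145} \approx 2.5855$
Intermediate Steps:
$\frac{181 + 23463}{24993 - \left(15625 - J + 36 V{\left(7,-4 \right)}\right)} = \frac{181 + 23463}{24993 + \left(\left(\left(-36\right) 7 + 29\right) - 15625\right)} = \frac{23644}{24993 + \left(\left(-252 + 29\right) - 15625\right)} = \frac{23644}{24993 - 15848} = \frac{23644}{9145}$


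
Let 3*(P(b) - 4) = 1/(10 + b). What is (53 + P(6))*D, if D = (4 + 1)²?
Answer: 68425/48 ≈ 1425.5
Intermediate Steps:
D = 25 (D = 5² = 25)
P(b) = 4 + 1/(3*(10 + b))
(53 + P(6))*D = (53 + (121 + 12*6)/(3*(10 + 6)))*25 = (53 + (⅓)*(121 + 72)/16)*25 = (53 + (⅓)*(1/16)*193)*25 = (53 + 193/48)*25 = (2737/48)*25 = 68425/48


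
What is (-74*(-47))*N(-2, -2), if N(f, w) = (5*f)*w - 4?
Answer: 55648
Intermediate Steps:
N(f, w) = -4 + 5*f*w (N(f, w) = 5*f*w - 4 = -4 + 5*f*w)
(-74*(-47))*N(-2, -2) = (-74*(-47))*(-4 + 5*(-2)*(-2)) = 3478*(-4 + 20) = 3478*16 = 55648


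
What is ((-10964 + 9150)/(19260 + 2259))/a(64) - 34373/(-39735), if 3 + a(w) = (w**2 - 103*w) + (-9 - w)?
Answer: 105694998503/122178211110 ≈ 0.86509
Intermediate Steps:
a(w) = -12 + w**2 - 104*w (a(w) = -3 + ((w**2 - 103*w) + (-9 - w)) = -3 + (-9 + w**2 - 104*w) = -12 + w**2 - 104*w)
((-10964 + 9150)/(19260 + 2259))/a(64) - 34373/(-39735) = ((-10964 + 9150)/(19260 + 2259))/(-12 + 64**2 - 104*64) - 34373/(-39735) = (-1814/21519)/(-12 + 4096 - 6656) - 34373*(-1/39735) = -1814*1/21519/(-2572) + 34373/39735 = -1814/21519*(-1/2572) + 34373/39735 = 907/27673434 + 34373/39735 = 105694998503/122178211110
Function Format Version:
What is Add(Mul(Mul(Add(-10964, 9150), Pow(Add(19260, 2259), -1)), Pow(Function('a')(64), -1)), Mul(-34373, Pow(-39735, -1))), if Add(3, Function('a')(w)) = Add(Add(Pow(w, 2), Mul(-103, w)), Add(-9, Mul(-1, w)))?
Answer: Rational(105694998503, 122178211110) ≈ 0.86509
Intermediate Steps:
Function('a')(w) = Add(-12, Pow(w, 2), Mul(-104, w)) (Function('a')(w) = Add(-3, Add(Add(Pow(w, 2), Mul(-103, w)), Add(-9, Mul(-1, w)))) = Add(-3, Add(-9, Pow(w, 2), Mul(-104, w))) = Add(-12, Pow(w, 2), Mul(-104, w)))
Add(Mul(Mul(Add(-10964, 9150), Pow(Add(19260, 2259), -1)), Pow(Function('a')(64), -1)), Mul(-34373, Pow(-39735, -1))) = Add(Mul(Mul(Add(-10964, 9150), Pow(Add(19260, 2259), -1)), Pow(Add(-12, Pow(64, 2), Mul(-104, 64)), -1)), Mul(-34373, Pow(-39735, -1))) = Add(Mul(Mul(-1814, Pow(21519, -1)), Pow(Add(-12, 4096, -6656), -1)), Mul(-34373, Rational(-1, 39735))) = Add(Mul(Mul(-1814, Rational(1, 21519)), Pow(-2572, -1)), Rational(34373, 39735)) = Add(Mul(Rational(-1814, 21519), Rational(-1, 2572)), Rational(34373, 39735)) = Add(Rational(907, 27673434), Rational(34373, 39735)) = Rational(105694998503, 122178211110)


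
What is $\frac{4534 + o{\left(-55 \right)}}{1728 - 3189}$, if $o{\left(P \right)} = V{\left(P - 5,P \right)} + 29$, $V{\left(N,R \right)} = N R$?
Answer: $- \frac{2621}{487} \approx -5.3819$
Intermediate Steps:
$o{\left(P \right)} = 29 + P \left(-5 + P\right)$ ($o{\left(P \right)} = \left(P - 5\right) P + 29 = \left(-5 + P\right) P + 29 = P \left(-5 + P\right) + 29 = 29 + P \left(-5 + P\right)$)
$\frac{4534 + o{\left(-55 \right)}}{1728 - 3189} = \frac{4534 - \left(-29 + 55 \left(-5 - 55\right)\right)}{1728 - 3189} = \frac{4534 + \left(29 - -3300\right)}{-1461} = \left(4534 + \left(29 + 3300\right)\right) \left(- \frac{1}{1461}\right) = \left(4534 + 3329\right) \left(- \frac{1}{1461}\right) = 7863 \left(- \frac{1}{1461}\right) = - \frac{2621}{487}$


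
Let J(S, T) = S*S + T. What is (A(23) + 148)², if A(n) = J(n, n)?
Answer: 490000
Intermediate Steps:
J(S, T) = T + S² (J(S, T) = S² + T = T + S²)
A(n) = n + n²
(A(23) + 148)² = (23*(1 + 23) + 148)² = (23*24 + 148)² = (552 + 148)² = 700² = 490000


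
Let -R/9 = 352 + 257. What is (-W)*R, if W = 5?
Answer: 27405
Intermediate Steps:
R = -5481 (R = -9*(352 + 257) = -9*609 = -5481)
(-W)*R = -1*5*(-5481) = -5*(-5481) = 27405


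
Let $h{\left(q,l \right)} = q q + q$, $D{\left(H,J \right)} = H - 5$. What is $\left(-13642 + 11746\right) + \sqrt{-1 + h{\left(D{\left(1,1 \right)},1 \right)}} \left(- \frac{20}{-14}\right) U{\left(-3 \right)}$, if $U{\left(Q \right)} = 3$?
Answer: $-1896 + \frac{30 \sqrt{11}}{7} \approx -1881.8$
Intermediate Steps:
$D{\left(H,J \right)} = -5 + H$
$h{\left(q,l \right)} = q + q^{2}$ ($h{\left(q,l \right)} = q^{2} + q = q + q^{2}$)
$\left(-13642 + 11746\right) + \sqrt{-1 + h{\left(D{\left(1,1 \right)},1 \right)}} \left(- \frac{20}{-14}\right) U{\left(-3 \right)} = \left(-13642 + 11746\right) + \sqrt{-1 + \left(-5 + 1\right) \left(1 + \left(-5 + 1\right)\right)} \left(- \frac{20}{-14}\right) 3 = -1896 + \sqrt{-1 - 4 \left(1 - 4\right)} \left(\left(-20\right) \left(- \frac{1}{14}\right)\right) 3 = -1896 + \sqrt{-1 - -12} \cdot \frac{10}{7} \cdot 3 = -1896 + \sqrt{-1 + 12} \cdot \frac{10}{7} \cdot 3 = -1896 + \sqrt{11} \cdot \frac{10}{7} \cdot 3 = -1896 + \frac{10 \sqrt{11}}{7} \cdot 3 = -1896 + \frac{30 \sqrt{11}}{7}$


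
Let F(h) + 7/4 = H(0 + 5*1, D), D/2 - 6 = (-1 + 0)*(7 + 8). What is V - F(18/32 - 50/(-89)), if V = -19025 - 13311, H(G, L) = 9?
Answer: -129373/4 ≈ -32343.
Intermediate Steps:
D = -18 (D = 12 + 2*((-1 + 0)*(7 + 8)) = 12 + 2*(-1*15) = 12 + 2*(-15) = 12 - 30 = -18)
V = -32336
F(h) = 29/4 (F(h) = -7/4 + 9 = 29/4)
V - F(18/32 - 50/(-89)) = -32336 - 1*29/4 = -32336 - 29/4 = -129373/4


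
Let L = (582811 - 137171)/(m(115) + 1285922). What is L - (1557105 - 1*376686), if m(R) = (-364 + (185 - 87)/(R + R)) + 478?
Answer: -174577059436591/147894189 ≈ -1.1804e+6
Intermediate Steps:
m(R) = 114 + 49/R (m(R) = (-364 + 98/((2*R))) + 478 = (-364 + 98*(1/(2*R))) + 478 = (-364 + 49/R) + 478 = 114 + 49/R)
L = 51248600/147894189 (L = (582811 - 137171)/((114 + 49/115) + 1285922) = 445640/((114 + 49*(1/115)) + 1285922) = 445640/((114 + 49/115) + 1285922) = 445640/(13159/115 + 1285922) = 445640/(147894189/115) = 445640*(115/147894189) = 51248600/147894189 ≈ 0.34652)
L - (1557105 - 1*376686) = 51248600/147894189 - (1557105 - 1*376686) = 51248600/147894189 - (1557105 - 376686) = 51248600/147894189 - 1*1180419 = 51248600/147894189 - 1180419 = -174577059436591/147894189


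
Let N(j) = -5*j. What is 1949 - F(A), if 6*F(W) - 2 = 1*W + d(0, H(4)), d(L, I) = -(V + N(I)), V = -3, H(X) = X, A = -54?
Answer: 11723/6 ≈ 1953.8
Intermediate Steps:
d(L, I) = 3 + 5*I (d(L, I) = -(-3 - 5*I) = 3 + 5*I)
F(W) = 25/6 + W/6 (F(W) = 1/3 + (1*W + (3 + 5*4))/6 = 1/3 + (W + (3 + 20))/6 = 1/3 + (W + 23)/6 = 1/3 + (23 + W)/6 = 1/3 + (23/6 + W/6) = 25/6 + W/6)
1949 - F(A) = 1949 - (25/6 + (1/6)*(-54)) = 1949 - (25/6 - 9) = 1949 - 1*(-29/6) = 1949 + 29/6 = 11723/6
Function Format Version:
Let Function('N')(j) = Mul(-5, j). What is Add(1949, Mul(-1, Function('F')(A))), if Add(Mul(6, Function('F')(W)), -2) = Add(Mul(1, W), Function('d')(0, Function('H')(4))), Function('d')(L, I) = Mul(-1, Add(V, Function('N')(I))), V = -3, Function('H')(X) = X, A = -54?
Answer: Rational(11723, 6) ≈ 1953.8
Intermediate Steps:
Function('d')(L, I) = Add(3, Mul(5, I)) (Function('d')(L, I) = Mul(-1, Add(-3, Mul(-5, I))) = Add(3, Mul(5, I)))
Function('F')(W) = Add(Rational(25, 6), Mul(Rational(1, 6), W)) (Function('F')(W) = Add(Rational(1, 3), Mul(Rational(1, 6), Add(Mul(1, W), Add(3, Mul(5, 4))))) = Add(Rational(1, 3), Mul(Rational(1, 6), Add(W, Add(3, 20)))) = Add(Rational(1, 3), Mul(Rational(1, 6), Add(W, 23))) = Add(Rational(1, 3), Mul(Rational(1, 6), Add(23, W))) = Add(Rational(1, 3), Add(Rational(23, 6), Mul(Rational(1, 6), W))) = Add(Rational(25, 6), Mul(Rational(1, 6), W)))
Add(1949, Mul(-1, Function('F')(A))) = Add(1949, Mul(-1, Add(Rational(25, 6), Mul(Rational(1, 6), -54)))) = Add(1949, Mul(-1, Add(Rational(25, 6), -9))) = Add(1949, Mul(-1, Rational(-29, 6))) = Add(1949, Rational(29, 6)) = Rational(11723, 6)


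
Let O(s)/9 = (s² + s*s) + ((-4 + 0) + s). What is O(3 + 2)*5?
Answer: 2295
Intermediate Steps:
O(s) = -36 + 9*s + 18*s² (O(s) = 9*((s² + s*s) + ((-4 + 0) + s)) = 9*((s² + s²) + (-4 + s)) = 9*(2*s² + (-4 + s)) = 9*(-4 + s + 2*s²) = -36 + 9*s + 18*s²)
O(3 + 2)*5 = (-36 + 9*(3 + 2) + 18*(3 + 2)²)*5 = (-36 + 9*5 + 18*5²)*5 = (-36 + 45 + 18*25)*5 = (-36 + 45 + 450)*5 = 459*5 = 2295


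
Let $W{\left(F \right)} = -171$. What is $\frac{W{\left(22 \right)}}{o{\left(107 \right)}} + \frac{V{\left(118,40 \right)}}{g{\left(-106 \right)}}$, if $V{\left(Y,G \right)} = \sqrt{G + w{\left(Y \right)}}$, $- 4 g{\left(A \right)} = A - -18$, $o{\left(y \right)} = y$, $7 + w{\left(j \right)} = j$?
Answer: $- \frac{171}{107} + \frac{\sqrt{151}}{22} \approx -1.0396$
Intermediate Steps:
$w{\left(j \right)} = -7 + j$
$g{\left(A \right)} = - \frac{9}{2} - \frac{A}{4}$ ($g{\left(A \right)} = - \frac{A - -18}{4} = - \frac{A + 18}{4} = - \frac{18 + A}{4} = - \frac{9}{2} - \frac{A}{4}$)
$V{\left(Y,G \right)} = \sqrt{-7 + G + Y}$ ($V{\left(Y,G \right)} = \sqrt{G + \left(-7 + Y\right)} = \sqrt{-7 + G + Y}$)
$\frac{W{\left(22 \right)}}{o{\left(107 \right)}} + \frac{V{\left(118,40 \right)}}{g{\left(-106 \right)}} = - \frac{171}{107} + \frac{\sqrt{-7 + 40 + 118}}{- \frac{9}{2} - - \frac{53}{2}} = \left(-171\right) \frac{1}{107} + \frac{\sqrt{151}}{- \frac{9}{2} + \frac{53}{2}} = - \frac{171}{107} + \frac{\sqrt{151}}{22}$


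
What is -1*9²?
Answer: -81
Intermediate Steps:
-1*9² = -1*81 = -81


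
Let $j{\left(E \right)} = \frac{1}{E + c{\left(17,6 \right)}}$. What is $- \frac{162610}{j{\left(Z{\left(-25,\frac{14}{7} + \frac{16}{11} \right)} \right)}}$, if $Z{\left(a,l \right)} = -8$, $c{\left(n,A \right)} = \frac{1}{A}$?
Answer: $\frac{3821335}{3} \approx 1.2738 \cdot 10^{6}$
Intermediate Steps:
$j{\left(E \right)} = \frac{1}{\frac{1}{6} + E}$ ($j{\left(E \right)} = \frac{1}{E + \frac{1}{6}} = \frac{1}{\frac{1}{6} + E}$)
$- \frac{162610}{j{\left(Z{\left(-25,\frac{14}{7} + \frac{16}{11} \right)} \right)}} = - \frac{162610}{6 \frac{1}{1 + 6 \left(-8\right)}} = - \frac{162610}{6 \frac{1}{1 - 48}} = - \frac{162610}{6 \frac{1}{-47}} = - \frac{162610}{6 \left(- \frac{1}{47}\right)} = - \frac{162610}{- \frac{6}{47}} = \left(-162610\right) \left(- \frac{47}{6}\right) = \frac{3821335}{3}$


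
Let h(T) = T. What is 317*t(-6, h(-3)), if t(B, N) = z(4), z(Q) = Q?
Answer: 1268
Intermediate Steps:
t(B, N) = 4
317*t(-6, h(-3)) = 317*4 = 1268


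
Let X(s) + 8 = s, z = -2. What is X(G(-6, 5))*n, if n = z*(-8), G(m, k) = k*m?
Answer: -608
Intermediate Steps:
X(s) = -8 + s
n = 16 (n = -2*(-8) = 16)
X(G(-6, 5))*n = (-8 + 5*(-6))*16 = (-8 - 30)*16 = -38*16 = -608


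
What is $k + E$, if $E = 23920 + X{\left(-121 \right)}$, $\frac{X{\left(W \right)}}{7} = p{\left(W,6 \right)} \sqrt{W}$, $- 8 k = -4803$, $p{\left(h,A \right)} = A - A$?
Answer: $\frac{196163}{8} \approx 24520.0$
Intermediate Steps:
$p{\left(h,A \right)} = 0$
$k = \frac{4803}{8}$ ($k = \left(- \frac{1}{8}\right) \left(-4803\right) = \frac{4803}{8} \approx 600.38$)
$X{\left(W \right)} = 0$ ($X{\left(W \right)} = 7 \cdot 0 \sqrt{W} = 7 \cdot 0 = 0$)
$E = 23920$ ($E = 23920 + 0 = 23920$)
$k + E = \frac{4803}{8} + 23920 = \frac{196163}{8}$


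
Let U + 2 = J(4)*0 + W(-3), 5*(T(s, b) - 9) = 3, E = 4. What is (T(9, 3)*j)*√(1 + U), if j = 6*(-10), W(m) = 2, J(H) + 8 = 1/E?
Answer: -576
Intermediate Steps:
J(H) = -31/4 (J(H) = -8 + 1/4 = -8 + ¼ = -31/4)
T(s, b) = 48/5 (T(s, b) = 9 + (⅕)*3 = 9 + ⅗ = 48/5)
j = -60
U = 0 (U = -2 + (-31/4*0 + 2) = -2 + (0 + 2) = -2 + 2 = 0)
(T(9, 3)*j)*√(1 + U) = ((48/5)*(-60))*√(1 + 0) = -576*√1 = -576*1 = -576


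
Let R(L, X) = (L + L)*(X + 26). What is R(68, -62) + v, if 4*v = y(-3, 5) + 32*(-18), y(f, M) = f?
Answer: -20163/4 ≈ -5040.8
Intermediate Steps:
R(L, X) = 2*L*(26 + X) (R(L, X) = (2*L)*(26 + X) = 2*L*(26 + X))
v = -579/4 (v = (-3 + 32*(-18))/4 = (-3 - 576)/4 = (¼)*(-579) = -579/4 ≈ -144.75)
R(68, -62) + v = 2*68*(26 - 62) - 579/4 = 2*68*(-36) - 579/4 = -4896 - 579/4 = -20163/4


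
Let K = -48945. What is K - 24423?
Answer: -73368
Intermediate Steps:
K - 24423 = -48945 - 24423 = -73368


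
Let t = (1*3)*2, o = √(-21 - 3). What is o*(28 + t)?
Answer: 68*I*√6 ≈ 166.57*I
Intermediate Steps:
o = 2*I*√6 (o = √(-24) = 2*I*√6 ≈ 4.899*I)
t = 6 (t = 3*2 = 6)
o*(28 + t) = (2*I*√6)*(28 + 6) = (2*I*√6)*34 = 68*I*√6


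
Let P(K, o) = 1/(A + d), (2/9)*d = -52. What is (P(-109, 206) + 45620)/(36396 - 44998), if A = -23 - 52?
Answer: -14096579/2658018 ≈ -5.3034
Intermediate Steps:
A = -75
d = -234 (d = (9/2)*(-52) = -234)
P(K, o) = -1/309 (P(K, o) = 1/(-75 - 234) = 1/(-309) = -1/309)
(P(-109, 206) + 45620)/(36396 - 44998) = (-1/309 + 45620)/(36396 - 44998) = (14096579/309)/(-8602) = (14096579/309)*(-1/8602) = -14096579/2658018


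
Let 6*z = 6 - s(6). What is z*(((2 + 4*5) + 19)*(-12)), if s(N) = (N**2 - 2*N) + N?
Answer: 1968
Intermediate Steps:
s(N) = N**2 - N
z = -4 (z = (6 - 6*(-1 + 6))/6 = (6 - 6*5)/6 = (6 - 1*30)/6 = (6 - 30)/6 = (1/6)*(-24) = -4)
z*(((2 + 4*5) + 19)*(-12)) = -4*((2 + 4*5) + 19)*(-12) = -4*((2 + 20) + 19)*(-12) = -4*(22 + 19)*(-12) = -164*(-12) = -4*(-492) = 1968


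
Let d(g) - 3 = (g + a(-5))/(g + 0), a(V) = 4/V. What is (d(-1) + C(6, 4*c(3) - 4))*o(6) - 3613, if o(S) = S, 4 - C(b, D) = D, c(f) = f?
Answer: -18041/5 ≈ -3608.2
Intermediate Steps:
d(g) = 3 + (-⅘ + g)/g (d(g) = 3 + (g + 4/(-5))/(g + 0) = 3 + (g + 4*(-⅕))/g = 3 + (g - ⅘)/g = 3 + (-⅘ + g)/g)
C(b, D) = 4 - D
(d(-1) + C(6, 4*c(3) - 4))*o(6) - 3613 = ((4 - ⅘/(-1)) + (4 - (4*3 - 4)))*6 - 3613 = ((4 - ⅘*(-1)) + (4 - (12 - 4)))*6 - 3613 = ((4 + ⅘) + (4 - 1*8))*6 - 3613 = (24/5 + (4 - 8))*6 - 3613 = (24/5 - 4)*6 - 3613 = (⅘)*6 - 3613 = 24/5 - 3613 = -18041/5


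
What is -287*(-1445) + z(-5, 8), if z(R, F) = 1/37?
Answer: 15344456/37 ≈ 4.1472e+5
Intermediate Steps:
z(R, F) = 1/37
-287*(-1445) + z(-5, 8) = -287*(-1445) + 1/37 = 414715 + 1/37 = 15344456/37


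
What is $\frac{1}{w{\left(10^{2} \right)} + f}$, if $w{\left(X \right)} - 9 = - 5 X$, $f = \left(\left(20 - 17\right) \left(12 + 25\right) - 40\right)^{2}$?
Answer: $\frac{1}{4550} \approx 0.00021978$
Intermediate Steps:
$f = 5041$ ($f = \left(3 \cdot 37 - 40\right)^{2} = \left(111 - 40\right)^{2} = 71^{2} = 5041$)
$w{\left(X \right)} = 9 - 5 X$
$\frac{1}{w{\left(10^{2} \right)} + f} = \frac{1}{\left(9 - 5 \cdot 10^{2}\right) + 5041} = \frac{1}{\left(9 - 500\right) + 5041} = \frac{1}{-491 + 5041} = \frac{1}{4550}$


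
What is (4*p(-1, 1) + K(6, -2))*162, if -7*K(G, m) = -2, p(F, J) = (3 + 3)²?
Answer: 163620/7 ≈ 23374.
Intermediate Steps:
p(F, J) = 36 (p(F, J) = 6² = 36)
K(G, m) = 2/7 (K(G, m) = -⅐*(-2) = 2/7)
(4*p(-1, 1) + K(6, -2))*162 = (4*36 + 2/7)*162 = (144 + 2/7)*162 = (1010/7)*162 = 163620/7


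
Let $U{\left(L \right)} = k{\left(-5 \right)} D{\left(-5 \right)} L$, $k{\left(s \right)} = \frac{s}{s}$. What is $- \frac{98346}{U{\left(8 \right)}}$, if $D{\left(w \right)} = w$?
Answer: $\frac{49173}{20} \approx 2458.6$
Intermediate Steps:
$k{\left(s \right)} = 1$
$U{\left(L \right)} = - 5 L$ ($U{\left(L \right)} = 1 \left(-5\right) L = - 5 L$)
$- \frac{98346}{U{\left(8 \right)}} = - \frac{98346}{\left(-5\right) 8} = - \frac{98346}{-40} = \left(-98346\right) \left(- \frac{1}{40}\right) = \frac{49173}{20}$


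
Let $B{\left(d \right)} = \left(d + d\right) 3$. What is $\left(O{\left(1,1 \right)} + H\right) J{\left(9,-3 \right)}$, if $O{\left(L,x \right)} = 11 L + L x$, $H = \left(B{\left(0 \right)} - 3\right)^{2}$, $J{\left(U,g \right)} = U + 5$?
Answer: $294$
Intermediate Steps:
$B{\left(d \right)} = 6 d$ ($B{\left(d \right)} = 2 d 3 = 6 d$)
$J{\left(U,g \right)} = 5 + U$
$H = 9$ ($H = \left(6 \cdot 0 - 3\right)^{2} = \left(0 - 3\right)^{2} = \left(-3\right)^{2} = 9$)
$\left(O{\left(1,1 \right)} + H\right) J{\left(9,-3 \right)} = \left(1 \left(11 + 1\right) + 9\right) \left(5 + 9\right) = \left(1 \cdot 12 + 9\right) 14 = \left(12 + 9\right) 14 = 21 \cdot 14 = 294$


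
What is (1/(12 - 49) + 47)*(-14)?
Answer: -24332/37 ≈ -657.62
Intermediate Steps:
(1/(12 - 49) + 47)*(-14) = (1/(-37) + 47)*(-14) = (-1/37 + 47)*(-14) = (1738/37)*(-14) = -24332/37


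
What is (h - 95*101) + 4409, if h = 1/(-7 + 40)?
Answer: -171137/33 ≈ -5186.0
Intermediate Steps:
h = 1/33 ≈ 0.030303
(h - 95*101) + 4409 = (1/33 - 95*101) + 4409 = (1/33 - 9595) + 4409 = -316634/33 + 4409 = -171137/33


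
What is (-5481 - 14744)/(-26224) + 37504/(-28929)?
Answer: -398415871/758634096 ≈ -0.52518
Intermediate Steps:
(-5481 - 14744)/(-26224) + 37504/(-28929) = -20225*(-1/26224) + 37504*(-1/28929) = 20225/26224 - 37504/28929 = -398415871/758634096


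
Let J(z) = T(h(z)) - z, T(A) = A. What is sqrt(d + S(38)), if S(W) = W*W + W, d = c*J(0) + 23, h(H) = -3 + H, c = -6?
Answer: sqrt(1523) ≈ 39.026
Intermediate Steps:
J(z) = -3 (J(z) = (-3 + z) - z = -3)
d = 41 (d = -6*(-3) + 23 = 18 + 23 = 41)
S(W) = W + W**2 (S(W) = W**2 + W = W + W**2)
sqrt(d + S(38)) = sqrt(41 + 38*(1 + 38)) = sqrt(41 + 38*39) = sqrt(41 + 1482) = sqrt(1523)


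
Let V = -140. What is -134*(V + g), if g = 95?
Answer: 6030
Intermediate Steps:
-134*(V + g) = -134*(-140 + 95) = -134*(-45) = 6030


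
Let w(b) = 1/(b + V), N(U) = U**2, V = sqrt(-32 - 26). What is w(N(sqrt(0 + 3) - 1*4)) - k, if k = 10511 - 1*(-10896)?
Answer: (406732 - 171256*sqrt(3) + 21407*I*sqrt(58))/(-19 + 8*sqrt(3) - I*sqrt(58)) ≈ -21407.0 - 0.090164*I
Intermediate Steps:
V = I*sqrt(58) (V = sqrt(-58) = I*sqrt(58) ≈ 7.6158*I)
k = 21407 (k = 10511 + 10896 = 21407)
w(b) = 1/(b + I*sqrt(58))
w(N(sqrt(0 + 3) - 1*4)) - k = 1/((sqrt(0 + 3) - 1*4)**2 + I*sqrt(58)) - 1*21407 = 1/((sqrt(3) - 4)**2 + I*sqrt(58)) - 21407 = 1/((-4 + sqrt(3))**2 + I*sqrt(58)) - 21407 = -21407 + 1/((-4 + sqrt(3))**2 + I*sqrt(58))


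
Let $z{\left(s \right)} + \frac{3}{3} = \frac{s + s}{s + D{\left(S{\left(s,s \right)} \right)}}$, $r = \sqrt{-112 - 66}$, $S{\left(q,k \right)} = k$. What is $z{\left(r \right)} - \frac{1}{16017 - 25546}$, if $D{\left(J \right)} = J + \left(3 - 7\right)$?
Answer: $\frac{\sqrt{178} - 19056 i}{9529 \left(\sqrt{178} + 2 i\right)} \approx -0.021873 - 0.14661 i$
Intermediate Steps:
$D{\left(J \right)} = -4 + J$ ($D{\left(J \right)} = J - 4 = -4 + J$)
$r = i \sqrt{178}$ ($r = \sqrt{-178} = i \sqrt{178} \approx 13.342 i$)
$z{\left(s \right)} = -1 + \frac{2 s}{-4 + 2 s}$ ($z{\left(s \right)} = -1 + \frac{s + s}{s + \left(-4 + s\right)} = -1 + \frac{2 s}{-4 + 2 s}$)
$z{\left(r \right)} - \frac{1}{16017 - 25546} = \frac{2}{-2 + i \sqrt{178}} - \frac{1}{16017 - 25546} = \frac{2}{-2 + i \sqrt{178}} - \frac{1}{-9529} = \frac{2}{-2 + i \sqrt{178}} - - \frac{1}{9529} = \frac{2}{-2 + i \sqrt{178}} + \frac{1}{9529} = \frac{1}{9529} + \frac{2}{-2 + i \sqrt{178}}$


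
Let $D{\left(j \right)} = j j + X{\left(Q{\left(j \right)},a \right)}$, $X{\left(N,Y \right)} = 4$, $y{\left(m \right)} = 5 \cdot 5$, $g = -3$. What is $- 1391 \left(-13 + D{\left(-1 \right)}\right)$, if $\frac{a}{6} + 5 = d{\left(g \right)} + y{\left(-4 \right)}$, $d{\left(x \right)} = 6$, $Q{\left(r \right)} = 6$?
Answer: $11128$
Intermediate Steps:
$y{\left(m \right)} = 25$
$a = 156$ ($a = -30 + 6 \left(6 + 25\right) = -30 + 6 \cdot 31 = -30 + 186 = 156$)
$D{\left(j \right)} = 4 + j^{2}$ ($D{\left(j \right)} = j j + 4 = j^{2} + 4 = 4 + j^{2}$)
$- 1391 \left(-13 + D{\left(-1 \right)}\right) = - 1391 \left(-13 + \left(4 + \left(-1\right)^{2}\right)\right) = - 1391 \left(-13 + \left(4 + 1\right)\right) = - 1391 \left(-13 + 5\right) = \left(-1391\right) \left(-8\right) = 11128$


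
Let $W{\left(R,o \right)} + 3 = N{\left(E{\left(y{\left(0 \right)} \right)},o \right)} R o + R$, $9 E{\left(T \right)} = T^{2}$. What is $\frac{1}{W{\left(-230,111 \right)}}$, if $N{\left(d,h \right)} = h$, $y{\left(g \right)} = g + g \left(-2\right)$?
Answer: $- \frac{1}{2834063} \approx -3.5285 \cdot 10^{-7}$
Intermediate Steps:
$y{\left(g \right)} = - g$ ($y{\left(g \right)} = g - 2 g = - g$)
$E{\left(T \right)} = \frac{T^{2}}{9}$
$W{\left(R,o \right)} = -3 + R + R o^{2}$ ($W{\left(R,o \right)} = -3 + \left(o R o + R\right) = -3 + \left(R o o + R\right) = -3 + \left(R o^{2} + R\right) = -3 + \left(R + R o^{2}\right) = -3 + R + R o^{2}$)
$\frac{1}{W{\left(-230,111 \right)}} = \frac{1}{-3 - 230 - 230 \cdot 111^{2}} = \frac{1}{-3 - 230 - 2833830} = \frac{1}{-2834063} = - \frac{1}{2834063}$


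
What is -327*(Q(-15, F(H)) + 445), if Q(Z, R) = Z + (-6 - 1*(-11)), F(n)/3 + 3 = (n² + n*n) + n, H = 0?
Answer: -142245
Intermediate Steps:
F(n) = -9 + 3*n + 6*n² (F(n) = -9 + 3*((n² + n*n) + n) = -9 + 3*((n² + n²) + n) = -9 + 3*(2*n² + n) = -9 + 3*(n + 2*n²) = -9 + (3*n + 6*n²) = -9 + 3*n + 6*n²)
Q(Z, R) = 5 + Z (Q(Z, R) = Z + (-6 + 11) = Z + 5 = 5 + Z)
-327*(Q(-15, F(H)) + 445) = -327*((5 - 15) + 445) = -327*(-10 + 445) = -327*435 = -142245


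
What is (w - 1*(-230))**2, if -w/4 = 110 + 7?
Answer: 56644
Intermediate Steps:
w = -468 (w = -4*(110 + 7) = -4*117 = -468)
(w - 1*(-230))**2 = (-468 - 1*(-230))**2 = (-468 + 230)**2 = (-238)**2 = 56644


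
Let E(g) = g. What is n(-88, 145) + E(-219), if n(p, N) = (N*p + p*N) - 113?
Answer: -25852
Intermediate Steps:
n(p, N) = -113 + 2*N*p (n(p, N) = (N*p + N*p) - 113 = 2*N*p - 113 = -113 + 2*N*p)
n(-88, 145) + E(-219) = (-113 + 2*145*(-88)) - 219 = (-113 - 25520) - 219 = -25633 - 219 = -25852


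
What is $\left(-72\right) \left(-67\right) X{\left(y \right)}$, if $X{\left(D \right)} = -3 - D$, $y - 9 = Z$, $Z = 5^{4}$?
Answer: $-3072888$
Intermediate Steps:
$Z = 625$
$y = 634$ ($y = 9 + 625 = 634$)
$\left(-72\right) \left(-67\right) X{\left(y \right)} = \left(-72\right) \left(-67\right) \left(-3 - 634\right) = 4824 \left(-3 - 634\right) = 4824 \left(-637\right) = -3072888$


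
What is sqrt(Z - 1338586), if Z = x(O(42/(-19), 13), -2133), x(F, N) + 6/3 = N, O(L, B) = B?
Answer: 3*I*sqrt(148969) ≈ 1157.9*I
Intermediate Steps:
x(F, N) = -2 + N
Z = -2135 (Z = -2 - 2133 = -2135)
sqrt(Z - 1338586) = sqrt(-2135 - 1338586) = sqrt(-1340721) = 3*I*sqrt(148969)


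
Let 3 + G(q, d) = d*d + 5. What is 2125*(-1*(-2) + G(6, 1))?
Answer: 10625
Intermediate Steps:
G(q, d) = 2 + d**2 (G(q, d) = -3 + (d*d + 5) = -3 + (d**2 + 5) = -3 + (5 + d**2) = 2 + d**2)
2125*(-1*(-2) + G(6, 1)) = 2125*(-1*(-2) + (2 + 1**2)) = 2125*(2 + (2 + 1)) = 2125*(2 + 3) = 2125*5 = 10625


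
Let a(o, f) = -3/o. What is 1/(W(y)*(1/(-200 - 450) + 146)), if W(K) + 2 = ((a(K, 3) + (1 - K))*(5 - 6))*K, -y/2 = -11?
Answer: 650/43938237 ≈ 1.4793e-5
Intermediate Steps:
y = 22 (y = -2*(-11) = 22)
W(K) = -2 + K*(-1 + K + 3/K) (W(K) = -2 + ((-3/K + (1 - K))*(5 - 6))*K = -2 + ((1 - K - 3/K)*(-1))*K = -2 + (-1 + K + 3/K)*K = -2 + K*(-1 + K + 3/K))
1/(W(y)*(1/(-200 - 450) + 146)) = 1/((1 + 22**2 - 1*22)*(1/(-200 - 450) + 146)) = 1/((1 + 484 - 22)*(1/(-650) + 146)) = 1/(463*(-1/650 + 146)) = 1/(463*(94899/650)) = 1/(43938237/650) = 650/43938237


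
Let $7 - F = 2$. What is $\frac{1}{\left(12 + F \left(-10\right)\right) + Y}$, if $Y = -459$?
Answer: $- \frac{1}{497} \approx -0.0020121$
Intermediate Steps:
$F = 5$ ($F = 7 - 2 = 5$)
$\frac{1}{\left(12 + F \left(-10\right)\right) + Y} = \frac{1}{\left(12 + 5 \left(-10\right)\right) - 459} = \frac{1}{\left(12 - 50\right) - 459} = \frac{1}{-38 - 459} = \frac{1}{-497} = - \frac{1}{497}$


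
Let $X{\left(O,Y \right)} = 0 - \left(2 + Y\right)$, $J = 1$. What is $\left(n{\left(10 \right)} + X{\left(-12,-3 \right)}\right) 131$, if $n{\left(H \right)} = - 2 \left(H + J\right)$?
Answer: $-2751$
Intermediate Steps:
$n{\left(H \right)} = -2 - 2 H$ ($n{\left(H \right)} = - 2 \left(H + 1\right) = - 2 \left(1 + H\right) = -2 - 2 H$)
$X{\left(O,Y \right)} = -2 - Y$ ($X{\left(O,Y \right)} = 0 - \left(2 + Y\right) = -2 - Y$)
$\left(n{\left(10 \right)} + X{\left(-12,-3 \right)}\right) 131 = \left(\left(-2 - 20\right) - -1\right) 131 = \left(\left(-2 - 20\right) + \left(-2 + 3\right)\right) 131 = \left(-22 + 1\right) 131 = \left(-21\right) 131 = -2751$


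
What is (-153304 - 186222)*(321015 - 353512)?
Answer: 11033576422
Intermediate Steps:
(-153304 - 186222)*(321015 - 353512) = -339526*(-32497) = 11033576422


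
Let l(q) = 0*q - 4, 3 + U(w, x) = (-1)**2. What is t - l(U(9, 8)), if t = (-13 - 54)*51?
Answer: -3413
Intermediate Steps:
U(w, x) = -2 (U(w, x) = -3 + (-1)**2 = -3 + 1 = -2)
l(q) = -4 (l(q) = 0 - 4 = -4)
t = -3417 (t = -67*51 = -3417)
t - l(U(9, 8)) = -3417 - 1*(-4) = -3417 + 4 = -3413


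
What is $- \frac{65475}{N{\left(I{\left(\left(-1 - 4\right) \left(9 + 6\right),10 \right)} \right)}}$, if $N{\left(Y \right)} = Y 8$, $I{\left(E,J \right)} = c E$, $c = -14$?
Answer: $- \frac{873}{112} \approx -7.7946$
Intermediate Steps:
$I{\left(E,J \right)} = - 14 E$
$N{\left(Y \right)} = 8 Y$
$- \frac{65475}{N{\left(I{\left(\left(-1 - 4\right) \left(9 + 6\right),10 \right)} \right)}} = - \frac{65475}{8 \left(- 14 \left(-1 - 4\right) \left(9 + 6\right)\right)} = - \frac{65475}{8 \left(- 14 \left(\left(-5\right) 15\right)\right)} = - \frac{65475}{8 \left(\left(-14\right) \left(-75\right)\right)} = - \frac{65475}{8 \cdot 1050} = - \frac{65475}{8400} = \left(-65475\right) \frac{1}{8400} = - \frac{873}{112}$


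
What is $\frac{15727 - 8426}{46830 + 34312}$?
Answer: $\frac{7301}{81142} \approx 0.089978$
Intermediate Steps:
$\frac{15727 - 8426}{46830 + 34312} = \frac{15727 - 8426}{81142} = \left(15727 - 8426\right) \frac{1}{81142} = 7301 \cdot \frac{1}{81142} = \frac{7301}{81142}$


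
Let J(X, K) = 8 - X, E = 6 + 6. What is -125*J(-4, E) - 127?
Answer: -1627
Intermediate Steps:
E = 12
-125*J(-4, E) - 127 = -125*(8 - 1*(-4)) - 127 = -125*(8 + 4) - 127 = -125*12 - 127 = -1500 - 127 = -1627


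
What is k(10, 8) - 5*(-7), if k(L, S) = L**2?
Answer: 135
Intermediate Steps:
k(10, 8) - 5*(-7) = 10**2 - 5*(-7) = 100 + 35 = 135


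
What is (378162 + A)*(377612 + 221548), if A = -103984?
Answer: 164276490480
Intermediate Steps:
(378162 + A)*(377612 + 221548) = (378162 - 103984)*(377612 + 221548) = 274178*599160 = 164276490480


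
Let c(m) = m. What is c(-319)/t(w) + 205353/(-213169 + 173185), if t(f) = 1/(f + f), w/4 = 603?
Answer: -20509941219/13328 ≈ -1.5389e+6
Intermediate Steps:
w = 2412 (w = 4*603 = 2412)
t(f) = 1/(2*f)
c(-319)/t(w) + 205353/(-213169 + 173185) = -319/((1/2)/2412) + 205353/(-213169 + 173185) = -319/((1/2)*(1/2412)) + 205353/(-39984) = -319/1/4824 + 205353*(-1/39984) = -319*4824 - 68451/13328 = -1538856 - 68451/13328 = -20509941219/13328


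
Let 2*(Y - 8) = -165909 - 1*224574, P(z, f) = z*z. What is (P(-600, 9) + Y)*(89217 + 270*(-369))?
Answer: -3431427129/2 ≈ -1.7157e+9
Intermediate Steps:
P(z, f) = z²
Y = -390467/2 (Y = 8 + (-165909 - 1*224574)/2 = 8 + (-165909 - 224574)/2 = 8 + (½)*(-390483) = 8 - 390483/2 = -390467/2 ≈ -1.9523e+5)
(P(-600, 9) + Y)*(89217 + 270*(-369)) = ((-600)² - 390467/2)*(89217 + 270*(-369)) = (360000 - 390467/2)*(89217 - 99630) = (329533/2)*(-10413) = -3431427129/2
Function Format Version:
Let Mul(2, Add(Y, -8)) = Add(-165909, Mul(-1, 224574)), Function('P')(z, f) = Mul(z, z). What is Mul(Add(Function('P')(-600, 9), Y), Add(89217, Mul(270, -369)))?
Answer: Rational(-3431427129, 2) ≈ -1.7157e+9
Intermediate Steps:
Function('P')(z, f) = Pow(z, 2)
Y = Rational(-390467, 2) (Y = Add(8, Mul(Rational(1, 2), Add(-165909, Mul(-1, 224574)))) = Add(8, Mul(Rational(1, 2), Add(-165909, -224574))) = Add(8, Mul(Rational(1, 2), -390483)) = Add(8, Rational(-390483, 2)) = Rational(-390467, 2) ≈ -1.9523e+5)
Mul(Add(Function('P')(-600, 9), Y), Add(89217, Mul(270, -369))) = Mul(Add(Pow(-600, 2), Rational(-390467, 2)), Add(89217, Mul(270, -369))) = Mul(Add(360000, Rational(-390467, 2)), Add(89217, -99630)) = Mul(Rational(329533, 2), -10413) = Rational(-3431427129, 2)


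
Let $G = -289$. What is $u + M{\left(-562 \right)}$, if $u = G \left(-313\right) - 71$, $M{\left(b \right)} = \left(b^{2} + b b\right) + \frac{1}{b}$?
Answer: $\frac{405805587}{562} \approx 7.2207 \cdot 10^{5}$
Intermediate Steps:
$M{\left(b \right)} = \frac{1}{b} + 2 b^{2}$ ($M{\left(b \right)} = \left(b^{2} + b^{2}\right) + \frac{1}{b} = 2 b^{2} + \frac{1}{b} = \frac{1}{b} + 2 b^{2}$)
$u = 90386$ ($u = \left(-289\right) \left(-313\right) - 71 = 90457 - 71 = 90386$)
$u + M{\left(-562 \right)} = 90386 + \frac{1 + 2 \left(-562\right)^{3}}{-562} = 90386 - \frac{1 + 2 \left(-177504328\right)}{562} = 90386 - \frac{1 - 355008656}{562} = 90386 - - \frac{355008655}{562} = 90386 + \frac{355008655}{562} = \frac{405805587}{562}$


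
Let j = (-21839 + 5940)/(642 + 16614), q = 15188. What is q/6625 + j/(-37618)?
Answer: 9859186057979/4300527378000 ≈ 2.2926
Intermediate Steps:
j = -15899/17256 ≈ -0.92136
q/6625 + j/(-37618) = 15188/6625 - 15899/17256/(-37618) = 15188*(1/6625) - 15899/17256*(-1/37618) = 15188/6625 + 15899/649136208 = 9859186057979/4300527378000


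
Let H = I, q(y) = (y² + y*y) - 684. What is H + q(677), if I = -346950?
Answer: 569024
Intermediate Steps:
q(y) = -684 + 2*y² (q(y) = (y² + y²) - 684 = 2*y² - 684 = -684 + 2*y²)
H = -346950
H + q(677) = -346950 + (-684 + 2*677²) = -346950 + (-684 + 2*458329) = -346950 + (-684 + 916658) = -346950 + 915974 = 569024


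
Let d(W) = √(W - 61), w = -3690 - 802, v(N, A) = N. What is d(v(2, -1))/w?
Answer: -I*√59/4492 ≈ -0.00171*I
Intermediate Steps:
w = -4492
d(W) = √(-61 + W)
d(v(2, -1))/w = √(-61 + 2)/(-4492) = √(-59)*(-1/4492) = (I*√59)*(-1/4492) = -I*√59/4492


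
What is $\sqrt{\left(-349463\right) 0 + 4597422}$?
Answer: $\sqrt{4597422} \approx 2144.2$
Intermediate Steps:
$\sqrt{\left(-349463\right) 0 + 4597422} = \sqrt{0 + 4597422} = \sqrt{4597422}$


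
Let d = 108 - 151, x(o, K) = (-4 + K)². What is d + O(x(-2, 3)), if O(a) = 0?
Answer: -43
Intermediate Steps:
d = -43
d + O(x(-2, 3)) = -43 + 0 = -43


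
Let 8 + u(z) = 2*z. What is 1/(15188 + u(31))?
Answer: 1/15242 ≈ 6.5608e-5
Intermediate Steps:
u(z) = -8 + 2*z
1/(15188 + u(31)) = 1/(15188 + (-8 + 2*31)) = 1/(15188 + (-8 + 62)) = 1/(15188 + 54) = 1/15242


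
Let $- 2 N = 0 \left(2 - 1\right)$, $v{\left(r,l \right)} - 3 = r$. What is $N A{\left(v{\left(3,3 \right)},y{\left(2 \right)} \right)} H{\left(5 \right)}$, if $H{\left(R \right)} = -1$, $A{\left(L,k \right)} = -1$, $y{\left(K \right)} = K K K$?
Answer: $0$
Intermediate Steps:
$v{\left(r,l \right)} = 3 + r$
$y{\left(K \right)} = K^{3}$ ($y{\left(K \right)} = K^{2} K = K^{3}$)
$N = 0$ ($N = - \frac{0 \left(2 - 1\right)}{2} = - \frac{0 \cdot 1}{2} = \left(- \frac{1}{2}\right) 0 = 0$)
$N A{\left(v{\left(3,3 \right)},y{\left(2 \right)} \right)} H{\left(5 \right)} = 0 \left(-1\right) \left(-1\right) = 0 \left(-1\right) = 0$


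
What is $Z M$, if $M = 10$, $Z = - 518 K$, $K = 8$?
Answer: $-41440$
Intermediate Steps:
$Z = -4144$ ($Z = \left(-518\right) 8 = -4144$)
$Z M = \left(-4144\right) 10 = -41440$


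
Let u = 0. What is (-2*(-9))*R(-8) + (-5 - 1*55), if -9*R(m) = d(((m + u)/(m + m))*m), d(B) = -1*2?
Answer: -56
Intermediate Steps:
d(B) = -2
R(m) = 2/9 (R(m) = -1/9*(-2) = 2/9)
(-2*(-9))*R(-8) + (-5 - 1*55) = -2*(-9)*(2/9) + (-5 - 1*55) = 18*(2/9) + (-5 - 55) = 4 - 60 = -56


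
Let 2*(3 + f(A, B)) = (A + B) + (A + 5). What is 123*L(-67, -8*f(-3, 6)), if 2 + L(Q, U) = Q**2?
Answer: 551901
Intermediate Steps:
f(A, B) = -1/2 + A + B/2 (f(A, B) = -3 + ((A + B) + (A + 5))/2 = -3 + ((A + B) + (5 + A))/2 = -3 + (5 + B + 2*A)/2 = -3 + (5/2 + A + B/2) = -1/2 + A + B/2)
L(Q, U) = -2 + Q**2
123*L(-67, -8*f(-3, 6)) = 123*(-2 + (-67)**2) = 123*(-2 + 4489) = 123*4487 = 551901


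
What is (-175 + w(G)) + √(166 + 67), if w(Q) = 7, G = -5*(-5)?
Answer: -168 + √233 ≈ -152.74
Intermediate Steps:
G = 25
(-175 + w(G)) + √(166 + 67) = (-175 + 7) + √(166 + 67) = -168 + √233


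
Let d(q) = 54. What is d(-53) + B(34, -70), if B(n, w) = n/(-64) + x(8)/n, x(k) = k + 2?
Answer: 29247/544 ≈ 53.763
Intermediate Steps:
x(k) = 2 + k
B(n, w) = 10/n - n/64 (B(n, w) = n/(-64) + (2 + 8)/n = n*(-1/64) + 10/n = -n/64 + 10/n = 10/n - n/64)
d(-53) + B(34, -70) = 54 + (10/34 - 1/64*34) = 54 + (10*(1/34) - 17/32) = 54 + (5/17 - 17/32) = 54 - 129/544 = 29247/544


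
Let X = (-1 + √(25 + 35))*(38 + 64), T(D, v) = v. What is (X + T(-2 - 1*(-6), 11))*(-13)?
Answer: 1183 - 2652*√15 ≈ -9088.2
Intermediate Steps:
X = -102 + 204*√15 (X = (-1 + √60)*102 = (-1 + 2*√15)*102 = -102 + 204*√15 ≈ 688.09)
(X + T(-2 - 1*(-6), 11))*(-13) = ((-102 + 204*√15) + 11)*(-13) = (-91 + 204*√15)*(-13) = 1183 - 2652*√15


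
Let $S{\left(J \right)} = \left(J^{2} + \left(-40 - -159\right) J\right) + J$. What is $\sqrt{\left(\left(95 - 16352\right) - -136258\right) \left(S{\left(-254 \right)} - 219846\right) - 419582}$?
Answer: $4 i \sqrt{1393612837} \approx 1.4932 \cdot 10^{5} i$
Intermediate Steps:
$S{\left(J \right)} = J^{2} + 120 J$ ($S{\left(J \right)} = \left(J^{2} + \left(-40 + 159\right) J\right) + J = \left(J^{2} + 119 J\right) + J = J^{2} + 120 J$)
$\sqrt{\left(\left(95 - 16352\right) - -136258\right) \left(S{\left(-254 \right)} - 219846\right) - 419582} = \sqrt{\left(\left(95 - 16352\right) - -136258\right) \left(- 254 \left(120 - 254\right) - 219846\right) - 419582} = \sqrt{\left(\left(95 - 16352\right) + 136258\right) \left(\left(-254\right) \left(-134\right) - 219846\right) - 419582} = \sqrt{\left(-16257 + 136258\right) \left(34036 - 219846\right) - 419582} = \sqrt{120001 \left(-185810\right) - 419582} = \sqrt{-22297385810 - 419582} = \sqrt{-22297805392} = 4 i \sqrt{1393612837}$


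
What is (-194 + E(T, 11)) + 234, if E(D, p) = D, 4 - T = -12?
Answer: 56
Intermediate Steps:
T = 16 (T = 4 - 1*(-12) = 4 + 12 = 16)
(-194 + E(T, 11)) + 234 = (-194 + 16) + 234 = -178 + 234 = 56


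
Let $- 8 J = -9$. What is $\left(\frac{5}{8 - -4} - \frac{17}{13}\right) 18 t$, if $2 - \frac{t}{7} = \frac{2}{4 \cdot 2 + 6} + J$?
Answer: $- \frac{17097}{208} \approx -82.197$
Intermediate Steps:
$J = \frac{9}{8}$ ($J = \left(- \frac{1}{8}\right) \left(-9\right) = \frac{9}{8} \approx 1.125$)
$t = \frac{41}{8}$ ($t = 14 - 7 \left(\frac{2}{4 \cdot 2 + 6} + \frac{9}{8}\right) = 14 - 7 \left(\frac{2}{8 + 6} + \frac{9}{8}\right) = 14 - 7 \left(\frac{2}{14} + \frac{9}{8}\right) = 14 - 7 \left(2 \cdot \frac{1}{14} + \frac{9}{8}\right) = 14 - 7 \left(\frac{1}{7} + \frac{9}{8}\right) = 14 - \frac{71}{8} = \frac{41}{8} \approx 5.125$)
$\left(\frac{5}{8 - -4} - \frac{17}{13}\right) 18 t = \left(\frac{5}{8 - -4} - \frac{17}{13}\right) 18 \cdot \frac{41}{8} = \left(\frac{5}{8 + 4} - \frac{17}{13}\right) 18 \cdot \frac{41}{8} = \left(\frac{5}{12} - \frac{17}{13}\right) 18 \cdot \frac{41}{8} = \left(- \frac{139}{156}\right) 18 \cdot \frac{41}{8} = \left(- \frac{417}{26}\right) \frac{41}{8} = - \frac{17097}{208}$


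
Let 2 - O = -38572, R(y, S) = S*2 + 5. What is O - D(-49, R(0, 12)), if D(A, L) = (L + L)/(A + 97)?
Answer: 925747/24 ≈ 38573.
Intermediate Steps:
R(y, S) = 5 + 2*S (R(y, S) = 2*S + 5 = 5 + 2*S)
O = 38574 (O = 2 - 1*(-38572) = 2 + 38572 = 38574)
D(A, L) = 2*L/(97 + A) (D(A, L) = (2*L)/(97 + A) = 2*L/(97 + A))
O - D(-49, R(0, 12)) = 38574 - 2*(5 + 2*12)/(97 - 49) = 38574 - 2*(5 + 24)/48 = 38574 - 2*29/48 = 38574 - 1*29/24 = 38574 - 29/24 = 925747/24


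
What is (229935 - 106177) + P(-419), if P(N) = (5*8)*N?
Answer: 106998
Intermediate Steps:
P(N) = 40*N
(229935 - 106177) + P(-419) = (229935 - 106177) + 40*(-419) = 123758 - 16760 = 106998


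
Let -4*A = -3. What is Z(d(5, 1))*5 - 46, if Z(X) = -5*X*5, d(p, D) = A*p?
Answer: -2059/4 ≈ -514.75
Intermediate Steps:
A = 3/4 (A = -1/4*(-3) = 3/4 ≈ 0.75000)
d(p, D) = 3*p/4
Z(X) = -25*X
Z(d(5, 1))*5 - 46 = -75*5/4*5 - 46 = -25*15/4*5 - 46 = -375/4*5 - 46 = -1875/4 - 46 = -2059/4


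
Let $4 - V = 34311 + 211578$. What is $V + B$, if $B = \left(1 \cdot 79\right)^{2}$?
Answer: $-239644$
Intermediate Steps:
$V = -245885$ ($V = 4 - \left(34311 + 211578\right) = 4 - 245889 = -245885$)
$B = 6241$ ($B = 79^{2} = 6241$)
$V + B = -245885 + 6241 = -239644$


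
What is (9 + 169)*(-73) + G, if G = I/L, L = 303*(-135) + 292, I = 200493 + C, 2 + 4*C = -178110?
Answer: -527881287/40613 ≈ -12998.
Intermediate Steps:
C = -44528 (C = -1/2 + (1/4)*(-178110) = -1/2 - 89055/2 = -44528)
I = 155965 (I = 200493 - 44528 = 155965)
L = -40613 (L = -40905 + 292 = -40613)
G = -155965/40613 (G = 155965/(-40613) = 155965*(-1/40613) = -155965/40613 ≈ -3.8403)
(9 + 169)*(-73) + G = (9 + 169)*(-73) - 155965/40613 = 178*(-73) - 155965/40613 = -12994 - 155965/40613 = -527881287/40613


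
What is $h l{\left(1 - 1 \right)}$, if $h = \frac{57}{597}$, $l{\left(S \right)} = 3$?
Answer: $\frac{57}{199} \approx 0.28643$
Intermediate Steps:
$h = \frac{19}{199}$ ($h = 57 \cdot \frac{1}{597} = \frac{19}{199} \approx 0.095477$)
$h l{\left(1 - 1 \right)} = \frac{19}{199} \cdot 3 = \frac{57}{199}$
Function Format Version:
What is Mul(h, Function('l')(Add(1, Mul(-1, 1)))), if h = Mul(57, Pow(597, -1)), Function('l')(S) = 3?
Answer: Rational(57, 199) ≈ 0.28643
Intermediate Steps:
h = Rational(19, 199) (h = Mul(57, Rational(1, 597)) = Rational(19, 199) ≈ 0.095477)
Mul(h, Function('l')(Add(1, Mul(-1, 1)))) = Mul(Rational(19, 199), 3) = Rational(57, 199)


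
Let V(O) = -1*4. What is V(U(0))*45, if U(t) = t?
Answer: -180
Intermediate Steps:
V(O) = -4
V(U(0))*45 = -4*45 = -180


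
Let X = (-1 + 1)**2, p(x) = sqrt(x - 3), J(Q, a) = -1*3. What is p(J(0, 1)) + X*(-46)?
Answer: I*sqrt(6) ≈ 2.4495*I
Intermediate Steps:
J(Q, a) = -3
p(x) = sqrt(-3 + x)
X = 0 (X = 0**2 = 0)
p(J(0, 1)) + X*(-46) = sqrt(-3 - 3) + 0*(-46) = sqrt(-6) + 0 = I*sqrt(6) + 0 = I*sqrt(6)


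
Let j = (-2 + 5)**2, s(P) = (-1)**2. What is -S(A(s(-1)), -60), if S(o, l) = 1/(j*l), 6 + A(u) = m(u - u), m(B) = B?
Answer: 1/540 ≈ 0.0018519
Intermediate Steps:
s(P) = 1
A(u) = -6 (A(u) = -6 + (u - u) = -6 + 0 = -6)
j = 9 (j = 3**2 = 9)
S(o, l) = 1/(9*l)
-S(A(s(-1)), -60) = -1/(9*(-60)) = -(-1)/(9*60) = -1*(-1/540) = 1/540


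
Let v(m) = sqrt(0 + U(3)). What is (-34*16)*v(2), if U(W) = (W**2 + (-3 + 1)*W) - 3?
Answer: 0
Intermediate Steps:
U(W) = -3 + W**2 - 2*W (U(W) = (W**2 - 2*W) - 3 = -3 + W**2 - 2*W)
v(m) = 0 (v(m) = sqrt(0 + (-3 + 3**2 - 2*3)) = sqrt(0 + (-3 + 9 - 6)) = sqrt(0 + 0) = sqrt(0) = 0)
(-34*16)*v(2) = -34*16*0 = -544*0 = 0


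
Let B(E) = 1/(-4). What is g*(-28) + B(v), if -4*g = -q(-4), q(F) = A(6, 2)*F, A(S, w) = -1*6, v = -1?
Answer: -673/4 ≈ -168.25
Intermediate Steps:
A(S, w) = -6
B(E) = -1/4
q(F) = -6*F
g = 6 (g = -(-1)*(-6*(-4))/4 = -(-1)*24/4 = -1/4*(-24) = 6)
g*(-28) + B(v) = 6*(-28) - 1/4 = -168 - 1/4 = -673/4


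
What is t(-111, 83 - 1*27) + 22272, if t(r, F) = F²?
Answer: 25408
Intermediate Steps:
t(-111, 83 - 1*27) + 22272 = (83 - 1*27)² + 22272 = (83 - 27)² + 22272 = 56² + 22272 = 3136 + 22272 = 25408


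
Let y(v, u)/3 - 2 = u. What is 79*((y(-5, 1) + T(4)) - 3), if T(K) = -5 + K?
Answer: 395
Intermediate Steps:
y(v, u) = 6 + 3*u
79*((y(-5, 1) + T(4)) - 3) = 79*(((6 + 3*1) + (-5 + 4)) - 3) = 79*(((6 + 3) - 1) - 3) = 79*((9 - 1) - 3) = 79*(8 - 3) = 79*5 = 395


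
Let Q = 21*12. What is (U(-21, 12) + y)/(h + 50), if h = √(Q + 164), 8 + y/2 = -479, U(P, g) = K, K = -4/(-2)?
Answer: -12150/521 + 972*√26/521 ≈ -13.808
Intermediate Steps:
K = 2 (K = -4*(-½) = 2)
U(P, g) = 2
y = -974 (y = -16 + 2*(-479) = -16 - 958 = -974)
Q = 252
h = 4*√26 (h = √(252 + 164) = √416 = 4*√26 ≈ 20.396)
(U(-21, 12) + y)/(h + 50) = (2 - 974)/(4*√26 + 50) = -972/(50 + 4*√26)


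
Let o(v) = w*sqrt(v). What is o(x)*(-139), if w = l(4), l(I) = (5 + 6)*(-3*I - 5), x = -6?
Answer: 25993*I*sqrt(6) ≈ 63670.0*I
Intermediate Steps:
l(I) = -55 - 33*I (l(I) = 11*(-5 - 3*I) = -55 - 33*I)
w = -187 (w = -55 - 33*4 = -55 - 132 = -187)
o(v) = -187*sqrt(v)
o(x)*(-139) = -187*I*sqrt(6)*(-139) = 25993*I*sqrt(6)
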